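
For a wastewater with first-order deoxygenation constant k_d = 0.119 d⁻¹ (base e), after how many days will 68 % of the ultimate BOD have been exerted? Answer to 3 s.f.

y/L₀ = 1 − e^(−k_d t) = 0.68 ⇒ e^(−k_d t) = 0.320
t = −ln(0.320) / 0.119 = 1.139 / 0.119 = 9.575 d.

t ≈ 9.58 d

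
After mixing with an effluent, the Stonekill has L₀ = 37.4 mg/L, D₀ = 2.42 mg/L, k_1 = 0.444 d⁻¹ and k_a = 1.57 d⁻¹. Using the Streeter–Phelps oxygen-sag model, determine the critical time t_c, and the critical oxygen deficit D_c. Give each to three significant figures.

t_c ≈ 0.962 d; D_c ≈ 6.90 mg/L

With k_a/k_1 = 3.536 and 1 − D₀(k_a−k_1)/(k_1 L₀) = 0.8359,
t_c = ln(3.536 × 0.8359) / (1.57 − 0.444) = ln(2.956) / 1.126 = 1.084/1.126 = 0.9625 d.
L(t_c) = L₀ e^(−k_1 t_c) = 37.4 × 0.6522 = 24.39 mg/L, and at the critical point k_a D_c = k_1 L, so D_c = (0.444/1.57) × 24.39 = 6.899 mg/L.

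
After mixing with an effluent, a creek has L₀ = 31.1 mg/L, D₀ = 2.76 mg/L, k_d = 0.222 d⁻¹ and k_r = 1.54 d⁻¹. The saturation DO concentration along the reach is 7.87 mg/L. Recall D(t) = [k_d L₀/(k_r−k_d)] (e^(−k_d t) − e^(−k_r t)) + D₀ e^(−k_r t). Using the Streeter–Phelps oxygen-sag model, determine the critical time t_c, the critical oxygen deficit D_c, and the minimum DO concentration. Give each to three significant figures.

t_c = [1/(k_r−k_d)] ln[(k_r/k_d)(1 − D₀(k_r−k_d)/(k_d L₀))]
= [1/(1.54−0.222)] ln[(1.54/0.222)(1 − 2.76×1.318/(0.222×31.1))]
= (1/1.318) ln[6.937 × 0.4731] = 0.7587 × ln(3.282) = 0.7587 × 1.188 = 0.9017 d.
L(t_c) = L₀ e^(−k_d t_c) = 31.1 × 0.8186 = 25.46 mg/L, and at the critical point k_r D_c = k_d L, so D_c = (0.222/1.54) × 25.46 = 3.670 mg/L.
Minimum DO = C_s − D_c = 7.87 − 3.670 = 4.200 mg/L.

t_c ≈ 0.902 d; D_c ≈ 3.67 mg/L; min DO ≈ 4.20 mg/L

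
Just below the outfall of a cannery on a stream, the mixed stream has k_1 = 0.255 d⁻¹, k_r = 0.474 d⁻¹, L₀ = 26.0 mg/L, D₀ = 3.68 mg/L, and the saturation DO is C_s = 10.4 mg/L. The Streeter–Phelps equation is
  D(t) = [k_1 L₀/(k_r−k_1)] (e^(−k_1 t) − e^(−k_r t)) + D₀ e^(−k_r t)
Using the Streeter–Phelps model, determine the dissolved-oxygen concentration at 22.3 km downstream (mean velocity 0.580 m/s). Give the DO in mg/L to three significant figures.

Travel time t = x/v = 22.3 km / (0.580 m/s) = 22300 m / 0.580 m/s = 38450 s = 0.4450 d.
k_1 L₀/(k_r−k_1) = 0.255×26.0/(0.474−0.255) = 6.630/0.2190 = 30.27 mg/L.
e^(−k_1 t) = e^(−0.255×0.4450) = 0.8927; e^(−k_r t) = e^(−0.474×0.4450) = 0.8098.
D = 30.27 × (0.8927 − 0.8098) + 3.68 × 0.8098 = 2.510 + 2.980 = 5.490 mg/L.
DO = C_s − D = 10.4 − 5.490 = 4.910 mg/L.

DO ≈ 4.91 mg/L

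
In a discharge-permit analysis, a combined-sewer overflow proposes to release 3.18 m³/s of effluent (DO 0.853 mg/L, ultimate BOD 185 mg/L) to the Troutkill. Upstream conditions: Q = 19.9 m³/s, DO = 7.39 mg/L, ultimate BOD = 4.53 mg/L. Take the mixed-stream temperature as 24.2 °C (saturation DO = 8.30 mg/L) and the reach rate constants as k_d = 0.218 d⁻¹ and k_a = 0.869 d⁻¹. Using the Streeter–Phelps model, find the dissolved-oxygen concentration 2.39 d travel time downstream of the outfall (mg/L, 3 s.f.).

DO ≈ 3.46 mg/L

Mixed DO = (19.9×7.39 + 3.18×0.853)/(19.9+3.18) = 149.8/23.08 = 6.489 mg/L.
Mixed L₀ = (19.9×4.53 + 3.18×185)/(23.08) = 678.4/23.08 = 29.40 mg/L.
Initial deficit D₀ = C_s − DO₀ = 8.30 − 6.489 = 1.811 mg/L.
D(2.39) = [0.218×29.40/(0.869−0.218)](e^(−0.218×2.39) − e^(−0.869×2.39)) + 1.811 e^(−0.869×2.39)
= 9.844 × (0.5939 − 0.1253) + 1.811 × 0.1253 = 4.840 mg/L.
DO = 8.30 − 4.840 = 3.460 mg/L.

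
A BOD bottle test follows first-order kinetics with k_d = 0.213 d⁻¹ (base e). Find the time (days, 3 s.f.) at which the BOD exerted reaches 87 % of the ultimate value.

y/L₀ = 1 − e^(−k_d t) = 0.87 ⇒ e^(−k_d t) = 0.130
t = −ln(0.130) / 0.213 = 2.040 / 0.213 = 9.579 d.

t ≈ 9.58 d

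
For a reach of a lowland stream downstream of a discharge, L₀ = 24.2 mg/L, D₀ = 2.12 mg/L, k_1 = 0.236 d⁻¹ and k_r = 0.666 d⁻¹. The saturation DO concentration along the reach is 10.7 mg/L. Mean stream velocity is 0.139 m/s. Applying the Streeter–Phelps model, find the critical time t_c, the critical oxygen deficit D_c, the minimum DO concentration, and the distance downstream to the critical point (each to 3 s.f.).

t_c ≈ 2.01 d; D_c ≈ 5.34 mg/L; min DO ≈ 5.36 mg/L; x_c ≈ 24.1 km

With k_r/k_1 = 2.822 and 1 − D₀(k_r−k_1)/(k_1 L₀) = 0.8404,
t_c = ln(2.822 × 0.8404) / (0.666 − 0.236) = ln(2.372) / 0.4300 = 0.8636/0.4300 = 2.008 d.
L(t_c) = L₀ e^(−k_1 t_c) = 24.2 × 0.6225 = 15.07 mg/L, and at the critical point k_r D_c = k_1 L, so D_c = (0.236/0.666) × 15.07 = 5.338 mg/L.
Minimum DO = C_s − D_c = 10.7 − 5.338 = 5.362 mg/L.
x_c = v t_c = 0.139 m/s × 2.008 d × 86400 s/d = 24120 m ≈ 24.1 km.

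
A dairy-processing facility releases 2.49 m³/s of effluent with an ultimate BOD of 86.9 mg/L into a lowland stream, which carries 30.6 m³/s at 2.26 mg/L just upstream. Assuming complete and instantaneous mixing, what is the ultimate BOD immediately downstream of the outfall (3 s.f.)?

8.63 mg/L

Flow-weighted mixing: C = (Q_r C_r + Q_w C_w)/(Q_r + Q_w)
= (30.6×2.26 + 2.49×86.9)/(30.6 + 2.49) = 285.5/33.09 = 8.629 mg/L.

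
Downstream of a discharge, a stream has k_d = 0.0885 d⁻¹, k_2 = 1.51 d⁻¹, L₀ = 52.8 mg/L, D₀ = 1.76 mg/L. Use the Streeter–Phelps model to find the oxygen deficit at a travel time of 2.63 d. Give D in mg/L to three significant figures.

D ≈ 2.58 mg/L

k_d L₀/(k_2−k_d) = 0.0885×52.8/(1.51−0.0885) = 4.673/1.421 = 3.287 mg/L.
e^(−k_d t) = e^(−0.0885×2.630) = 0.7923; e^(−k_2 t) = e^(−1.51×2.630) = 0.01885.
D = 3.287 × (0.7923 − 0.01885) + 1.76 × 0.01885 = 2.543 + 0.03317 = 2.576 mg/L.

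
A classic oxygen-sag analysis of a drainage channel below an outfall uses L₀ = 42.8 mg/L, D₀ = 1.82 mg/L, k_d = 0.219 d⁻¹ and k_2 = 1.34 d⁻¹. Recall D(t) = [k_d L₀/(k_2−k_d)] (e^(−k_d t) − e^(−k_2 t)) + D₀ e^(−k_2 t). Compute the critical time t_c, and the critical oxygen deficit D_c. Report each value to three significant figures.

t_c ≈ 1.40 d; D_c ≈ 5.15 mg/L

At the critical point dD/dt = 0, so k_d L₀ e^(−k_d t) = k_2 D. Substituting D(t) from the Streeter–Phelps equation and solving for t gives
t_c = ln[(k_2/k_d)(1 − D₀(k_2−k_d)/(k_d L₀))] / (k_2−k_d).
Here k_2−k_d = 1.121 d⁻¹ and 1 − D₀(k_2−k_d)/(k_d L₀) = 1 − 1.82×1.121/(0.219×42.8) = 0.7823, so
t_c = ln(6.119 × 0.7823) / 1.121 = 1.566 / 1.121 = 1.397 d.
D_c = (k_d/k_2) L₀ e^(−k_d t_c) = (0.219/1.34) × 42.8 × e^(−0.219×1.397) = 0.1634 × 42.8 × 0.7365 = 5.151 mg/L.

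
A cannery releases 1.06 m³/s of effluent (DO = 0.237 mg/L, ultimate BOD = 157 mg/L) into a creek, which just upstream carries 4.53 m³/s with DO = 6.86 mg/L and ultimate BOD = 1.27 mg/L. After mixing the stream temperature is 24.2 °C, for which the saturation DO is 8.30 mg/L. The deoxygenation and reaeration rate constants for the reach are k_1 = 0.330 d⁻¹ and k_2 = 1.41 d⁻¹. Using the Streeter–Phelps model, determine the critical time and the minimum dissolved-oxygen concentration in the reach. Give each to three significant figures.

Mixed DO = (4.53×6.86 + 1.06×0.237)/(4.53+1.06) = 31.33/5.590 = 5.604 mg/L.
Mixed L₀ = (4.53×1.27 + 1.06×157)/(5.590) = 172.2/5.590 = 30.80 mg/L.
Initial deficit D₀ = C_s − DO₀ = 8.30 − 5.604 = 2.696 mg/L.
t_c = (1/1.080) ln[(1.41/0.330)(1 − 2.696×1.080/(0.330×30.80))] = 0.9259 × ln(3.049) = 1.032 d.
D_c = (0.330/1.41) × 30.80 × e^(−0.330×1.032) = 0.2340 × 30.80 × 0.7113 = 5.128 mg/L.
Minimum DO = 8.30 − 5.128 = 3.172 mg/L.

t_c ≈ 1.03 d; minimum DO ≈ 3.17 mg/L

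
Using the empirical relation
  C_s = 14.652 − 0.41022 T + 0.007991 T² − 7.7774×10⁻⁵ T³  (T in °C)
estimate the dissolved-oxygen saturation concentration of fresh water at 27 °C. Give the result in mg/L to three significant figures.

C_s ≈ 7.87 mg/L

C_s = 14.652 − 0.41022×27 + 0.007991×27² − 7.7774×10⁻⁵×27³ = 7.871 mg/L.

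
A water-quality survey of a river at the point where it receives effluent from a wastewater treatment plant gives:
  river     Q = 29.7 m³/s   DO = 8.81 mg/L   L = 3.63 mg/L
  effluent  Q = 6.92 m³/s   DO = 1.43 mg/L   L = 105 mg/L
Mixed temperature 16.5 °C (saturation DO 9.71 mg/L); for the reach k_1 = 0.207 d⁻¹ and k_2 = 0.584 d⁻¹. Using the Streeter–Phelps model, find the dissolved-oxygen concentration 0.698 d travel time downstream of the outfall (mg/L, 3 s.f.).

Mixed DO = (29.7×8.81 + 6.92×1.43)/(29.7+6.92) = 271.6/36.62 = 7.415 mg/L.
Mixed L₀ = (29.7×3.63 + 6.92×105)/(36.62) = 834.4/36.62 = 22.79 mg/L.
Initial deficit D₀ = C_s − DO₀ = 9.71 − 7.415 = 2.295 mg/L.
D(0.698) = [0.207×22.79/(0.584−0.207)](e^(−0.207×0.698) − e^(−0.584×0.698)) + 2.295 e^(−0.584×0.698)
= 12.51 × (0.8655 − 0.6652) + 2.295 × 0.6652 = 4.032 mg/L.
DO = 9.71 − 4.032 = 5.678 mg/L.

DO ≈ 5.68 mg/L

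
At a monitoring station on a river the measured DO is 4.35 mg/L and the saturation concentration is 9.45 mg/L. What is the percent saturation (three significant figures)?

% saturation = C/C_s × 100 = 4.35/9.45 × 100 = 46.0 %.

46.0 % saturation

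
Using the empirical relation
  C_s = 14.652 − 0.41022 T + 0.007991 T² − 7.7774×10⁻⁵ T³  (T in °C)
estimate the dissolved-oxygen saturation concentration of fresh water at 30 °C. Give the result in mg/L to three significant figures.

C_s ≈ 7.44 mg/L

C_s = 14.652 − 0.41022×30 + 0.007991×30² − 7.7774×10⁻⁵×30³ = 7.437 mg/L.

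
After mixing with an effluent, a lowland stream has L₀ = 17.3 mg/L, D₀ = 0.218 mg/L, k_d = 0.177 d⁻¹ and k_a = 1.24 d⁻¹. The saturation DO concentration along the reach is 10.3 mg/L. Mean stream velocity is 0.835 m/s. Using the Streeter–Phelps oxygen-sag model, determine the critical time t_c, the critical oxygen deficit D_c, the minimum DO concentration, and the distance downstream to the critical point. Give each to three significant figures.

t_c = [1/(k_a−k_d)] ln[(k_a/k_d)(1 − D₀(k_a−k_d)/(k_d L₀))]
= [1/(1.24−0.177)] ln[(1.24/0.177)(1 − 0.218×1.063/(0.177×17.3))]
= (1/1.063) ln[7.006 × 0.9243] = 0.9407 × ln(6.475) = 0.9407 × 1.868 = 1.757 d.
L(t_c) = L₀ e^(−k_d t_c) = 17.3 × 0.7327 = 12.68 mg/L, and at the critical point k_a D_c = k_d L, so D_c = (0.177/1.24) × 12.68 = 1.809 mg/L.
Minimum DO = C_s − D_c = 10.3 − 1.809 = 8.491 mg/L.
x_c = v t_c = 0.835 m/s × 1.757 d × 86400 s/d = 126800 m ≈ 127 km.

t_c ≈ 1.76 d; D_c ≈ 1.81 mg/L; min DO ≈ 8.49 mg/L; x_c ≈ 127 km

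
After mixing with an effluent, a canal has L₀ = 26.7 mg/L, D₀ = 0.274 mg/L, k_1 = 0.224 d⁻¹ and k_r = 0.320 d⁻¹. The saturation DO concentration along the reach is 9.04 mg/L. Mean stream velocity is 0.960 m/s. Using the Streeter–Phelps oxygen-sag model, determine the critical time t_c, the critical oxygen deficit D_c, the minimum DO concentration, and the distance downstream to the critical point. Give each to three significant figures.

At the critical point dD/dt = 0, so k_1 L₀ e^(−k_1 t) = k_r D. Substituting D(t) from the Streeter–Phelps equation and solving for t gives
t_c = ln[(k_r/k_1)(1 − D₀(k_r−k_1)/(k_1 L₀))] / (k_r−k_1).
Here k_r−k_1 = 0.09600 d⁻¹ and 1 − D₀(k_r−k_1)/(k_1 L₀) = 1 − 0.274×0.09600/(0.224×26.7) = 0.9956, so
t_c = ln(1.429 × 0.9956) / 0.09600 = 0.3523 / 0.09600 = 3.669 d.
L(t_c) = L₀ e^(−k_1 t_c) = 26.7 × 0.4396 = 11.74 mg/L, and at the critical point k_r D_c = k_1 L, so D_c = (0.224/0.320) × 11.74 = 8.216 mg/L.
Minimum DO = C_s − D_c = 9.04 − 8.216 = 0.8244 mg/L.
x_c = v t_c = 0.960 m/s × 3.669 d × 86400 s/d = 304400 m ≈ 304 km.

t_c ≈ 3.67 d; D_c ≈ 8.22 mg/L; min DO ≈ 0.824 mg/L; x_c ≈ 304 km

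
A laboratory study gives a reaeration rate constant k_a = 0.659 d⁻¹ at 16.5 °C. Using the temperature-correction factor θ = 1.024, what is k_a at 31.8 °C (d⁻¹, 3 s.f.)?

k_a ≈ 0.947 d⁻¹

k_a(T₂) = k_a(T₁) · θ^(T₂−T₁) = 0.659 × 1.024^(31.8−16.5)
= 0.659 × 1.024^15.3 = 0.659 × 1.437 = 0.9473 d⁻¹.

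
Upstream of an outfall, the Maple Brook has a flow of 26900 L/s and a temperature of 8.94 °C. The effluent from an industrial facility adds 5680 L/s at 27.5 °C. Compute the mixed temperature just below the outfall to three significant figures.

Flow-weighted mixing: C = (Q_r C_r + Q_w C_w)/(Q_r + Q_w)
= (26900×8.94 + 5680×27.5)/(26900 + 5680) = 396700/32580 = 12.18 °C.

12.2 °C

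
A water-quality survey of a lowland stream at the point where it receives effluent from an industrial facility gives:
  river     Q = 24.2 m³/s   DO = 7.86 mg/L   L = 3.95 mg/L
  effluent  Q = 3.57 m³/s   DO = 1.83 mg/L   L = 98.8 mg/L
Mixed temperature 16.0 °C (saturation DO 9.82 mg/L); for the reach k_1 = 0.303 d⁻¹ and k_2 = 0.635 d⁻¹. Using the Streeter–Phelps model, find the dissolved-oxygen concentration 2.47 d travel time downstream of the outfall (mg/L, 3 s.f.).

DO ≈ 5.35 mg/L

Mixed DO = (24.2×7.86 + 3.57×1.83)/(24.2+3.57) = 196.7/27.77 = 7.085 mg/L.
Mixed L₀ = (24.2×3.95 + 3.57×98.8)/(27.77) = 448.3/27.77 = 16.14 mg/L.
Initial deficit D₀ = C_s − DO₀ = 9.82 − 7.085 = 2.735 mg/L.
D(2.47) = [0.303×16.14/(0.635−0.303)](e^(−0.303×2.47) − e^(−0.635×2.47)) + 2.735 e^(−0.635×2.47)
= 14.73 × (0.4731 − 0.2084) + 2.735 × 0.2084 = 4.471 mg/L.
DO = 9.82 − 4.471 = 5.349 mg/L.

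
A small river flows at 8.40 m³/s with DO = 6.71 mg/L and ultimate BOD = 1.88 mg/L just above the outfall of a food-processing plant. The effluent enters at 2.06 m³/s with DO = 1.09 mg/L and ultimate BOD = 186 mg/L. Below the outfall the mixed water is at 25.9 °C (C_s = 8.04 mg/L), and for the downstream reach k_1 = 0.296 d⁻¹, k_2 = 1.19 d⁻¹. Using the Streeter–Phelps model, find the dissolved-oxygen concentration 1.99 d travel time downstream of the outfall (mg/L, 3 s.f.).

DO ≈ 1.99 mg/L

Mixed DO = (8.40×6.71 + 2.06×1.09)/(8.40+2.06) = 58.61/10.46 = 5.603 mg/L.
Mixed L₀ = (8.40×1.88 + 2.06×186)/(10.46) = 399.0/10.46 = 38.14 mg/L.
Initial deficit D₀ = C_s − DO₀ = 8.04 − 5.603 = 2.437 mg/L.
D(1.99) = [0.296×38.14/(1.19−0.296)](e^(−0.296×1.99) − e^(−1.19×1.99)) + 2.437 e^(−1.19×1.99)
= 12.63 × (0.5549 − 0.09366) + 2.437 × 0.09366 = 6.052 mg/L.
DO = 8.04 − 6.052 = 1.988 mg/L.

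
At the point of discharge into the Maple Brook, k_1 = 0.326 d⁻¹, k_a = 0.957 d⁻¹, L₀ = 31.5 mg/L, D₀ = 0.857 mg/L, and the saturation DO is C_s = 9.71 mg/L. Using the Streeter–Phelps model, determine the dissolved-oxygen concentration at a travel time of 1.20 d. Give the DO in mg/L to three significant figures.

DO ≈ 3.59 mg/L

k_1 L₀/(k_a−k_1) = 0.326×31.5/(0.957−0.326) = 10.27/0.6310 = 16.27 mg/L.
e^(−k_1 t) = e^(−0.326×1.200) = 0.6762; e^(−k_a t) = e^(−0.957×1.200) = 0.3171.
D = 16.27 × (0.6762 − 0.3171) + 0.857 × 0.3171 = 5.844 + 0.2718 = 6.116 mg/L.
DO = C_s − D = 9.71 − 6.116 = 3.594 mg/L.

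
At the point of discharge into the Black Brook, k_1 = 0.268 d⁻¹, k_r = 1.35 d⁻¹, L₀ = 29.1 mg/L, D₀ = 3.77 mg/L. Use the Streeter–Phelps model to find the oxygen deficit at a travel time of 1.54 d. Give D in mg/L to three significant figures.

k_1 L₀/(k_r−k_1) = 0.268×29.1/(1.35−0.268) = 7.799/1.082 = 7.208 mg/L.
e^(−k_1 t) = e^(−0.268×1.540) = 0.6618; e^(−k_r t) = e^(−1.35×1.540) = 0.1251.
D = 7.208 × (0.6618 − 0.1251) + 3.77 × 0.1251 = 3.869 + 0.4715 = 4.341 mg/L.

D ≈ 4.34 mg/L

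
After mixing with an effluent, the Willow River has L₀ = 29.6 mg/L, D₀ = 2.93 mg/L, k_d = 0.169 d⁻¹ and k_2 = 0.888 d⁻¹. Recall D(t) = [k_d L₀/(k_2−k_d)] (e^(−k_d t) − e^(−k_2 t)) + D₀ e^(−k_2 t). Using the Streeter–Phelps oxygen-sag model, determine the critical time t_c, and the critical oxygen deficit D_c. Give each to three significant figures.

t_c ≈ 1.55 d; D_c ≈ 4.34 mg/L

t_c = [1/(k_2−k_d)] ln[(k_2/k_d)(1 − D₀(k_2−k_d)/(k_d L₀))]
= [1/(0.888−0.169)] ln[(0.888/0.169)(1 − 2.93×0.7190/(0.169×29.6))]
= (1/0.7190) ln[5.254 × 0.5789] = 1.391 × ln(3.042) = 1.391 × 1.112 = 1.547 d.
L(t_c) = L₀ e^(−k_d t_c) = 29.6 × 0.7699 = 22.79 mg/L, and at the critical point k_2 D_c = k_d L, so D_c = (0.169/0.888) × 22.79 = 4.337 mg/L.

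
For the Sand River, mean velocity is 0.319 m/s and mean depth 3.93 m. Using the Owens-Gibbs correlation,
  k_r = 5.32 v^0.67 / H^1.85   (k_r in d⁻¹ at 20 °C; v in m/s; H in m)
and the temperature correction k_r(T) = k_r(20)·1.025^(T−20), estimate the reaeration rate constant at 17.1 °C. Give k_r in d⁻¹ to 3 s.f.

k_r ≈ 0.183 d⁻¹

k_r(20) = 5.32 × 0.319^0.67 / 3.93^1.85 = 5.32 × 0.4651 / 12.58 = 0.1967 d⁻¹.
k_r(17.1) = 0.1967 × 1.025^(17.1−20) = 0.1967 × 0.9309 = 0.1831 d⁻¹.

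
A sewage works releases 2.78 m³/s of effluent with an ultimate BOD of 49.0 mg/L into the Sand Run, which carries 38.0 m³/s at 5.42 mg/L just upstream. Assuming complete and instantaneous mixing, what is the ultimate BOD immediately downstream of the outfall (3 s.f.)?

Flow-weighted mixing: C = (Q_r C_r + Q_w C_w)/(Q_r + Q_w)
= (38.0×5.42 + 2.78×49.0)/(38.0 + 2.78) = 342.2/40.78 = 8.391 mg/L.

8.39 mg/L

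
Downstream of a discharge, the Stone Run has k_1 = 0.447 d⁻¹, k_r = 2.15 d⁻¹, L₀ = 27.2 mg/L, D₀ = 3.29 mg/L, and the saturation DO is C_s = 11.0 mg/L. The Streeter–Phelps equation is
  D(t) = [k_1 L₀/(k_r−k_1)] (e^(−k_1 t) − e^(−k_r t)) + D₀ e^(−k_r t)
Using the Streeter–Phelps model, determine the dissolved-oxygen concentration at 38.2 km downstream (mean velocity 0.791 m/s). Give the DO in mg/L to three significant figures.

DO ≈ 6.60 mg/L

Travel time t = x/v = 38.2 km / (0.791 m/s) = 38200 m / 0.791 m/s = 48290 s = 0.5590 d.
k_1 L₀/(k_r−k_1) = 0.447×27.2/(2.15−0.447) = 12.16/1.703 = 7.139 mg/L.
e^(−k_1 t) = e^(−0.447×0.5590) = 0.7789; e^(−k_r t) = e^(−2.15×0.5590) = 0.3007.
D = 7.139 × (0.7789 − 0.3007) + 3.29 × 0.3007 = 3.414 + 0.9892 = 4.404 mg/L.
DO = C_s − D = 11.0 − 4.404 = 6.596 mg/L.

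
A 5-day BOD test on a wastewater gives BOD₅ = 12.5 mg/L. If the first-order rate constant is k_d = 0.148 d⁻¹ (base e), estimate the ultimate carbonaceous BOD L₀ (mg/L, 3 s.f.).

L₀ ≈ 23.9 mg/L

BOD₅ = L₀(1 − e^(−5k_d)) ⇒ L₀ = BOD₅ / (1 − e^(−5×0.148))
= 12.5 / (1 − 0.4771) = 12.5 / 0.5229 = 23.91 mg/L.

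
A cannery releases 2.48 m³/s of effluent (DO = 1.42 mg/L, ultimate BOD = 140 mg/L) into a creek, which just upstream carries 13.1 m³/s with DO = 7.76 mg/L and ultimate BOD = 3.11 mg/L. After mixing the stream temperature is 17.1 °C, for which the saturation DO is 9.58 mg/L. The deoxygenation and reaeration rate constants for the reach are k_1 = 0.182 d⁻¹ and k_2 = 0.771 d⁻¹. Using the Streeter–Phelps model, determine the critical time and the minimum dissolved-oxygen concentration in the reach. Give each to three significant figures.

t_c ≈ 1.67 d; minimum DO ≈ 5.24 mg/L

Mixed DO = (13.1×7.76 + 2.48×1.42)/(13.1+2.48) = 105.2/15.58 = 6.751 mg/L.
Mixed L₀ = (13.1×3.11 + 2.48×140)/(15.58) = 387.9/15.58 = 24.90 mg/L.
Initial deficit D₀ = C_s − DO₀ = 9.58 − 6.751 = 2.829 mg/L.
t_c = (1/0.5890) ln[(0.771/0.182)(1 − 2.829×0.5890/(0.182×24.90))] = 1.698 × ln(2.679) = 1.673 d.
D_c = (0.182/0.771) × 24.90 × e^(−0.182×1.673) = 0.2361 × 24.90 × 0.7375 = 4.335 mg/L.
Minimum DO = 9.58 − 4.335 = 5.245 mg/L.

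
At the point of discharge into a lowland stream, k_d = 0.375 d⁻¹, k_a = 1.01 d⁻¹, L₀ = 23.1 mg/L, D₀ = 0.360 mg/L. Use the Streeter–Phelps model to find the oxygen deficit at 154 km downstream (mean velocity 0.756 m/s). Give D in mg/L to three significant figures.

D ≈ 4.41 mg/L

Travel time t = x/v = 154 km / (0.756 m/s) = 154000 m / 0.756 m/s = 203700 s = 2.358 d.
k_d L₀/(k_a−k_d) = 0.375×23.1/(1.01−0.375) = 8.663/0.6350 = 13.64 mg/L.
e^(−k_d t) = e^(−0.375×2.358) = 0.4131; e^(−k_a t) = e^(−1.01×2.358) = 0.09243.
D = 13.64 × (0.4131 − 0.09243) + 0.360 × 0.09243 = 4.374 + 0.03328 = 4.407 mg/L.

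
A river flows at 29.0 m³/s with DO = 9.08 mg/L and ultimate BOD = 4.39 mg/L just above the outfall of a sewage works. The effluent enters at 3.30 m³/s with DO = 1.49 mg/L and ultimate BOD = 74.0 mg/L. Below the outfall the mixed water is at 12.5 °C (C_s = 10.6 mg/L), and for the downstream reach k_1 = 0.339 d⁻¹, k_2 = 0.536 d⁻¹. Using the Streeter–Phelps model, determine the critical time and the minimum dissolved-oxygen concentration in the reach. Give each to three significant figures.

t_c ≈ 1.70 d; minimum DO ≈ 6.51 mg/L

Mixed DO = (29.0×9.08 + 3.30×1.49)/(29.0+3.30) = 268.2/32.30 = 8.305 mg/L.
Mixed L₀ = (29.0×4.39 + 3.30×74.0)/(32.30) = 371.5/32.30 = 11.50 mg/L.
Initial deficit D₀ = C_s − DO₀ = 10.6 − 8.305 = 2.295 mg/L.
t_c = (1/0.1970) ln[(0.536/0.339)(1 − 2.295×0.1970/(0.339×11.50))] = 5.076 × ln(1.398) = 1.700 d.
D_c = (0.339/0.536) × 11.50 × e^(−0.339×1.700) = 0.6325 × 11.50 × 0.5620 = 4.088 mg/L.
Minimum DO = 10.6 − 4.088 = 6.512 mg/L.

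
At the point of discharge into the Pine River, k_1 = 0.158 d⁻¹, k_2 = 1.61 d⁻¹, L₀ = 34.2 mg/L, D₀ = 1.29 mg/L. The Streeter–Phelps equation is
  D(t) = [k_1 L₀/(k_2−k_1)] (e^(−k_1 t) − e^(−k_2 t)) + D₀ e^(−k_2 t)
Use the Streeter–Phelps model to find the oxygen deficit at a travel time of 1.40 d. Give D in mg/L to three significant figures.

D ≈ 2.73 mg/L

k_1 L₀/(k_2−k_1) = 0.158×34.2/(1.61−0.158) = 5.404/1.452 = 3.721 mg/L.
e^(−k_1 t) = e^(−0.158×1.400) = 0.8016; e^(−k_2 t) = e^(−1.61×1.400) = 0.1050.
D = 3.721 × (0.8016 − 0.1050) + 1.29 × 0.1050 = 2.592 + 0.1354 = 2.728 mg/L.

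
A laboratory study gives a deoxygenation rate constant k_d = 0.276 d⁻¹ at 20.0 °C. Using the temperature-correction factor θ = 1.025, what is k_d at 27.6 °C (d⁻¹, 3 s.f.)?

k_d ≈ 0.333 d⁻¹

k_d(T₂) = k_d(T₁) · θ^(T₂−T₁) = 0.276 × 1.025^(27.6−20.0)
= 0.276 × 1.025^7.60 = 0.276 × 1.206 = 0.3330 d⁻¹.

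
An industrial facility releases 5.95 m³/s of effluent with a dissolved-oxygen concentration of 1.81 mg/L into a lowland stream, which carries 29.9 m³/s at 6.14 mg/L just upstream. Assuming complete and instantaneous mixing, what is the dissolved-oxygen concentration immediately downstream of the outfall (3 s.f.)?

5.42 mg/L

Flow-weighted mixing: C = (Q_r C_r + Q_w C_w)/(Q_r + Q_w)
= (29.9×6.14 + 5.95×1.81)/(29.9 + 5.95) = 194.4/35.85 = 5.421 mg/L.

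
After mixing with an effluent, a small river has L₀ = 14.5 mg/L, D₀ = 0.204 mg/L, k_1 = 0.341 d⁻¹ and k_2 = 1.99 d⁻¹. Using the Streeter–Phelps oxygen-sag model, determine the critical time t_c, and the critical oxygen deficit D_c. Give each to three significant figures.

With k_2/k_1 = 5.836 and 1 − D₀(k_2−k_1)/(k_1 L₀) = 0.9320,
t_c = ln(5.836 × 0.9320) / (1.99 − 0.341) = ln(5.439) / 1.649 = 1.694/1.649 = 1.027 d.
D_c = (k_1/k_2) L₀ e^(−k_1 t_c) = (0.341/1.99) × 14.5 × e^(−0.341×1.027) = 0.1714 × 14.5 × 0.7045 = 1.751 mg/L.

t_c ≈ 1.03 d; D_c ≈ 1.75 mg/L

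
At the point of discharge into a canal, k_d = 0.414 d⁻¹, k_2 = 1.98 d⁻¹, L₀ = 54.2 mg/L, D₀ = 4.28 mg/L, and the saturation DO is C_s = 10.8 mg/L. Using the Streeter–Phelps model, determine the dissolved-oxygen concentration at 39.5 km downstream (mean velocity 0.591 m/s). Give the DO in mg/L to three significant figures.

Travel time t = x/v = 39.5 km / (0.591 m/s) = 39500 m / 0.591 m/s = 66840 s = 0.7736 d.
k_d L₀/(k_2−k_d) = 0.414×54.2/(1.98−0.414) = 22.44/1.566 = 14.33 mg/L.
e^(−k_d t) = e^(−0.414×0.7736) = 0.7260; e^(−k_2 t) = e^(−1.98×0.7736) = 0.2162.
D = 14.33 × (0.7260 − 0.2162) + 4.28 × 0.2162 = 7.305 + 0.9252 = 8.230 mg/L.
DO = C_s − D = 10.8 − 8.230 = 2.570 mg/L.

DO ≈ 2.57 mg/L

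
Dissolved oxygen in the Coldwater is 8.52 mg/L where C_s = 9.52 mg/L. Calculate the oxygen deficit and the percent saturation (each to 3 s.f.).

D = C_s − C = 9.52 − 8.52 = 1.00 mg/L.
% saturation = 8.52/9.52 × 100 = 89.5 %.

D ≈ 1.00 mg/L; 89.5 % saturation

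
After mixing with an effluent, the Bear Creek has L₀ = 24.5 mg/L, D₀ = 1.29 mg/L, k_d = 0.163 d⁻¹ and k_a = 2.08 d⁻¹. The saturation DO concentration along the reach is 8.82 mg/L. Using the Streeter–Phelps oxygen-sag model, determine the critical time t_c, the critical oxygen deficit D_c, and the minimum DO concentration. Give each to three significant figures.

t_c ≈ 0.825 d; D_c ≈ 1.68 mg/L; min DO ≈ 7.14 mg/L

With k_a/k_d = 12.76 and 1 − D₀(k_a−k_d)/(k_d L₀) = 0.3808,
t_c = ln(12.76 × 0.3808) / (2.08 − 0.163) = ln(4.859) / 1.917 = 1.581/1.917 = 0.8246 d.
L(t_c) = L₀ e^(−k_d t_c) = 24.5 × 0.8742 = 21.42 mg/L, and at the critical point k_a D_c = k_d L, so D_c = (0.163/2.08) × 21.42 = 1.678 mg/L.
Minimum DO = C_s − D_c = 8.82 − 1.678 = 7.142 mg/L.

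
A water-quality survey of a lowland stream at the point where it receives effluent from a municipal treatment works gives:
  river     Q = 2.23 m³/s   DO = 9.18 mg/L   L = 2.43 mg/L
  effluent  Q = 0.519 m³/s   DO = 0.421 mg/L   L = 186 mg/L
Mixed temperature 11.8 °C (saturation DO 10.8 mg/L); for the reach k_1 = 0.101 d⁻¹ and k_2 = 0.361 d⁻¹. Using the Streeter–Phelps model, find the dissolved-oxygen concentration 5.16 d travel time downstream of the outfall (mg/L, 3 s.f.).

DO ≈ 3.97 mg/L

Mixed DO = (2.23×9.18 + 0.519×0.421)/(2.23+0.519) = 20.69/2.749 = 7.526 mg/L.
Mixed L₀ = (2.23×2.43 + 0.519×186)/(2.749) = 102.0/2.749 = 37.09 mg/L.
Initial deficit D₀ = C_s − DO₀ = 10.8 − 7.526 = 3.274 mg/L.
D(5.16) = [0.101×37.09/(0.361−0.101)](e^(−0.101×5.16) − e^(−0.361×5.16)) + 3.274 e^(−0.361×5.16)
= 14.41 × (0.5938 − 0.1552) + 3.274 × 0.1552 = 6.827 mg/L.
DO = 10.8 − 6.827 = 3.973 mg/L.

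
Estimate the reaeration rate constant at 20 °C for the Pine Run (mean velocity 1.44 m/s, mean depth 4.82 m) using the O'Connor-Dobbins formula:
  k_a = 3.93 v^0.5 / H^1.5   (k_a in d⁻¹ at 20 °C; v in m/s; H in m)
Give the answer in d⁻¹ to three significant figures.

k_a = 3.93 × 1.44^0.5 / 4.82^1.5 = 3.93 × 1.200 / 10.58 = 0.4457 d⁻¹.

k_a ≈ 0.446 d⁻¹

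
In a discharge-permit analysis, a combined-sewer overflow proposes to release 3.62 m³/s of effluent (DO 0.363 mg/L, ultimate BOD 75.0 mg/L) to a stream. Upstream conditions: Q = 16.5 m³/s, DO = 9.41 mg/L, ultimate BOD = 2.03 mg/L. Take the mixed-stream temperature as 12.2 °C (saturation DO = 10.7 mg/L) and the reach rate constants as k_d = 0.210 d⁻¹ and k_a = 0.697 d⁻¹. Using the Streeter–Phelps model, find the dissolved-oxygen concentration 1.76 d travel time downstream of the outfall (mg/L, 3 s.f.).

Mixed DO = (16.5×9.41 + 3.62×0.363)/(16.5+3.62) = 156.6/20.12 = 7.782 mg/L.
Mixed L₀ = (16.5×2.03 + 3.62×75.0)/(20.12) = 305.0/20.12 = 15.16 mg/L.
Initial deficit D₀ = C_s − DO₀ = 10.7 − 7.782 = 2.918 mg/L.
D(1.76) = [0.210×15.16/(0.697−0.210)](e^(−0.210×1.76) − e^(−0.697×1.76)) + 2.918 e^(−0.697×1.76)
= 6.537 × (0.6910 − 0.2933) + 2.918 × 0.2933 = 3.456 mg/L.
DO = 10.7 − 3.456 = 7.244 mg/L.

DO ≈ 7.24 mg/L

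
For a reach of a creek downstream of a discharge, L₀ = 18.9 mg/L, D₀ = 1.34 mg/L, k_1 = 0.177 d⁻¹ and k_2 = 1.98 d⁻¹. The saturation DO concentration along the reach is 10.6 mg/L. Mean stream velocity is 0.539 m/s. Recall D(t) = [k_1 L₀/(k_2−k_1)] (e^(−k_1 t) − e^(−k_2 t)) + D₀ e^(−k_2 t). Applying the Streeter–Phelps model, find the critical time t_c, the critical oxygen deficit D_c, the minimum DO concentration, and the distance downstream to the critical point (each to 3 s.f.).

t_c ≈ 0.629 d; D_c ≈ 1.51 mg/L; min DO ≈ 9.09 mg/L; x_c ≈ 29.3 km

t_c = [1/(k_2−k_1)] ln[(k_2/k_1)(1 − D₀(k_2−k_1)/(k_1 L₀))]
= [1/(1.98−0.177)] ln[(1.98/0.177)(1 − 1.34×1.803/(0.177×18.9))]
= (1/1.803) ln[11.19 × 0.2778] = 0.5546 × ln(3.107) = 0.5546 × 1.134 = 0.6288 d.
L(t_c) = L₀ e^(−k_1 t_c) = 18.9 × 0.8947 = 16.91 mg/L, and at the critical point k_2 D_c = k_1 L, so D_c = (0.177/1.98) × 16.91 = 1.512 mg/L.
Minimum DO = C_s − D_c = 10.6 − 1.512 = 9.088 mg/L.
x_c = v t_c = 0.539 m/s × 0.6288 d × 86400 s/d = 29280 m ≈ 29.3 km.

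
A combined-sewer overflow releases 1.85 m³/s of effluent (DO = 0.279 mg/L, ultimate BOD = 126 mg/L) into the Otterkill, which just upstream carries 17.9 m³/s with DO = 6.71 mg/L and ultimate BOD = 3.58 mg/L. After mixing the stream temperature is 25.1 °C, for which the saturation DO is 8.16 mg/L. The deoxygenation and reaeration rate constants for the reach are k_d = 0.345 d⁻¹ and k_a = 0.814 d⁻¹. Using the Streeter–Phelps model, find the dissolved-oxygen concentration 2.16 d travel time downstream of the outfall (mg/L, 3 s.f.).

DO ≈ 4.46 mg/L

Mixed DO = (17.9×6.71 + 1.85×0.279)/(17.9+1.85) = 120.6/19.75 = 6.108 mg/L.
Mixed L₀ = (17.9×3.58 + 1.85×126)/(19.75) = 297.2/19.75 = 15.05 mg/L.
Initial deficit D₀ = C_s − DO₀ = 8.16 − 6.108 = 2.052 mg/L.
D(2.16) = [0.345×15.05/(0.814−0.345)](e^(−0.345×2.16) − e^(−0.814×2.16)) + 2.052 e^(−0.814×2.16)
= 11.07 × (0.4746 − 0.1723) + 2.052 × 0.1723 = 3.700 mg/L.
DO = 8.16 − 3.700 = 4.460 mg/L.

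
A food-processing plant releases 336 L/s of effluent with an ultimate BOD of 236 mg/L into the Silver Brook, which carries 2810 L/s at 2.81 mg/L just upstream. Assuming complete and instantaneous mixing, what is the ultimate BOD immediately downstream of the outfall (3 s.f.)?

27.7 mg/L

Flow-weighted mixing: C = (Q_r C_r + Q_w C_w)/(Q_r + Q_w)
= (2810×2.81 + 336×236)/(2810 + 336) = 87190/3146 = 27.72 mg/L.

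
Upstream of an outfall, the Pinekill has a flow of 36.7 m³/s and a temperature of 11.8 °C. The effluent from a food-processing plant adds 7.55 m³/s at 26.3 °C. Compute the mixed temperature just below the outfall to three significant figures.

14.3 °C

Flow-weighted mixing: C = (Q_r C_r + Q_w C_w)/(Q_r + Q_w)
= (36.7×11.8 + 7.55×26.3)/(36.7 + 7.55) = 631.6/44.25 = 14.27 °C.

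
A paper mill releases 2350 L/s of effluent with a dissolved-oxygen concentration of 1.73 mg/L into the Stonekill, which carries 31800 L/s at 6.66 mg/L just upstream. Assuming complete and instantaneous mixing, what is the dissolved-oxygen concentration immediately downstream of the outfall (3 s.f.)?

6.32 mg/L

Flow-weighted mixing: C = (Q_r C_r + Q_w C_w)/(Q_r + Q_w)
= (31800×6.66 + 2350×1.73)/(31800 + 2350) = 215900/34150 = 6.321 mg/L.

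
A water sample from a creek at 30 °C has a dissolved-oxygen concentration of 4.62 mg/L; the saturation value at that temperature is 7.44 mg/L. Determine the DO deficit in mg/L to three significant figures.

D ≈ 2.82 mg/L

D = C_s − C = 7.44 − 4.62 = 2.82 mg/L.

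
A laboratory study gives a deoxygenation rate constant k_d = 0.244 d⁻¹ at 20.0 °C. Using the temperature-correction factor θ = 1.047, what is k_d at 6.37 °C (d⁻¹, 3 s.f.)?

k_d ≈ 0.130 d⁻¹

k_d(T₂) = k_d(T₁) · θ^(T₂−T₁) = 0.244 × 1.047^(6.37−20.0)
= 0.244 × 1.047^-13.6 = 0.244 × 0.5347 = 0.1305 d⁻¹.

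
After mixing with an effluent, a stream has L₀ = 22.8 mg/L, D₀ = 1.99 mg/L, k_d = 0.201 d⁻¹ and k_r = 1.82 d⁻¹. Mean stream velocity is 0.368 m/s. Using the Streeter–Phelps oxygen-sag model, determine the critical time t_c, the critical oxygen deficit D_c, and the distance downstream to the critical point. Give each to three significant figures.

t_c ≈ 0.611 d; D_c ≈ 2.23 mg/L; x_c ≈ 19.4 km

At the critical point dD/dt = 0, so k_d L₀ e^(−k_d t) = k_r D. Substituting D(t) from the Streeter–Phelps equation and solving for t gives
t_c = ln[(k_r/k_d)(1 − D₀(k_r−k_d)/(k_d L₀))] / (k_r−k_d).
Here k_r−k_d = 1.619 d⁻¹ and 1 − D₀(k_r−k_d)/(k_d L₀) = 1 − 1.99×1.619/(0.201×22.8) = 0.2970, so
t_c = ln(9.055 × 0.2970) / 1.619 = 0.9892 / 1.619 = 0.6110 d.
D_c = (k_d/k_r) L₀ e^(−k_d t_c) = (0.201/1.82) × 22.8 × e^(−0.201×0.6110) = 0.1104 × 22.8 × 0.8844 = 2.227 mg/L.
x_c = v t_c = 0.368 m/s × 0.6110 d × 86400 s/d = 19430 m ≈ 19.4 km.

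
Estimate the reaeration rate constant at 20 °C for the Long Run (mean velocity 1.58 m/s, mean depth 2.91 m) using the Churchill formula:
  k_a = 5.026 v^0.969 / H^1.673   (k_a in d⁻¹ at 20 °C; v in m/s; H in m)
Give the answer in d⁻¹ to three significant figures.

k_a = 5.026 × 1.58^0.969 / 2.91^1.673 = 5.026 × 1.558 / 5.972 = 1.311 d⁻¹.

k_a ≈ 1.31 d⁻¹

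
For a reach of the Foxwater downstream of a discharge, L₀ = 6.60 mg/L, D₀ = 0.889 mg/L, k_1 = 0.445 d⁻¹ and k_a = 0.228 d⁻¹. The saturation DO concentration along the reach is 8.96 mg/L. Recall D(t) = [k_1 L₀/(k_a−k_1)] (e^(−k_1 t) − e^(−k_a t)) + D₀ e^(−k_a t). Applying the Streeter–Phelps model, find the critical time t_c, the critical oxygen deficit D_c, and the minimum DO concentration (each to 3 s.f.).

With k_a/k_1 = 0.5124 and 1 − D₀(k_a−k_1)/(k_1 L₀) = 1.066,
t_c = ln(0.5124 × 1.066) / (0.228 − 0.445) = ln(0.5460) / -0.2170 = -0.6051/-0.2170 = 2.789 d.
D_c = (k_1/k_a) L₀ e^(−k_1 t_c) = (0.445/0.228) × 6.60 × e^(−0.445×2.789) = 1.952 × 6.60 × 0.2891 = 3.724 mg/L.
Minimum DO = C_s − D_c = 8.96 − 3.724 = 5.236 mg/L.

t_c ≈ 2.79 d; D_c ≈ 3.72 mg/L; min DO ≈ 5.24 mg/L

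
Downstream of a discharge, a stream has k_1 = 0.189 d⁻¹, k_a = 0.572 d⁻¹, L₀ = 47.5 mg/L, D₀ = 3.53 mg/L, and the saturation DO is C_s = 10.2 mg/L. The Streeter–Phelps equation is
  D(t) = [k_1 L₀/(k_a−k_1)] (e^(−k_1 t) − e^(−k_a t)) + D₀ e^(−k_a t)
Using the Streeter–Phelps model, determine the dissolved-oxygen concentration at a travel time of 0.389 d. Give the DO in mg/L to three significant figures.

k_1 L₀/(k_a−k_1) = 0.189×47.5/(0.572−0.189) = 8.978/0.3830 = 23.44 mg/L.
e^(−k_1 t) = e^(−0.189×0.3890) = 0.9291; e^(−k_a t) = e^(−0.572×0.3890) = 0.8005.
D = 23.44 × (0.9291 − 0.8005) + 3.53 × 0.8005 = 3.015 + 2.826 = 5.840 mg/L.
DO = C_s − D = 10.2 − 5.840 = 4.360 mg/L.

DO ≈ 4.36 mg/L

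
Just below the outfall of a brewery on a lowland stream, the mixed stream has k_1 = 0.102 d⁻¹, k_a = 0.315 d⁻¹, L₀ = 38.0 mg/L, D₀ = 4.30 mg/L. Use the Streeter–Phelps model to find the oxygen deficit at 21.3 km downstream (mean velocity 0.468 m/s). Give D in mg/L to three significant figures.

D ≈ 5.47 mg/L

Travel time t = x/v = 21.3 km / (0.468 m/s) = 21300 m / 0.468 m/s = 45510 s = 0.5268 d.
k_1 L₀/(k_a−k_1) = 0.102×38.0/(0.315−0.102) = 3.876/0.2130 = 18.20 mg/L.
e^(−k_1 t) = e^(−0.102×0.5268) = 0.9477; e^(−k_a t) = e^(−0.315×0.5268) = 0.8471.
D = 18.20 × (0.9477 − 0.8471) + 4.30 × 0.8471 = 1.830 + 3.643 = 5.473 mg/L.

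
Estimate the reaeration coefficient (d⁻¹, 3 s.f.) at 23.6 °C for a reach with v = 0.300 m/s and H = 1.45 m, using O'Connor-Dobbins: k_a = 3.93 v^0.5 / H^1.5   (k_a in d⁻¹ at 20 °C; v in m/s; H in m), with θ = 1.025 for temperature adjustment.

k_a(20) = 3.93 × 0.300^0.5 / 1.45^1.5 = 3.93 × 0.5477 / 1.746 = 1.233 d⁻¹.
k_a(23.6) = 1.233 × 1.025^(23.6−20) = 1.233 × 1.093 = 1.347 d⁻¹.

k_a ≈ 1.35 d⁻¹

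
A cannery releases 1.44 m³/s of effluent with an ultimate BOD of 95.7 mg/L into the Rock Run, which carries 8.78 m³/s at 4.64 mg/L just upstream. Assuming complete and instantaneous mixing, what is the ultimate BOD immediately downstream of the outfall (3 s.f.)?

17.5 mg/L

Flow-weighted mixing: C = (Q_r C_r + Q_w C_w)/(Q_r + Q_w)
= (8.78×4.64 + 1.44×95.7)/(8.78 + 1.44) = 178.5/10.22 = 17.47 mg/L.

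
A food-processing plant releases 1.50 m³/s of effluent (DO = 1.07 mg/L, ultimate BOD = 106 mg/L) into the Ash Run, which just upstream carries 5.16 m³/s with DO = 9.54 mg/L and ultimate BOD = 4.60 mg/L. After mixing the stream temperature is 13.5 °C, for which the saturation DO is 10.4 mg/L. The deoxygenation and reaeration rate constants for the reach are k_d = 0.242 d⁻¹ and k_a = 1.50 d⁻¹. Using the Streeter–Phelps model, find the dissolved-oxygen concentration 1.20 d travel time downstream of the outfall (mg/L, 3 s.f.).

DO ≈ 6.87 mg/L

Mixed DO = (5.16×9.54 + 1.50×1.07)/(5.16+1.50) = 50.83/6.660 = 7.632 mg/L.
Mixed L₀ = (5.16×4.60 + 1.50×106)/(6.660) = 182.7/6.660 = 27.44 mg/L.
Initial deficit D₀ = C_s − DO₀ = 10.4 − 7.632 = 2.768 mg/L.
D(1.20) = [0.242×27.44/(1.50−0.242)](e^(−0.242×1.20) − e^(−1.50×1.20)) + 2.768 e^(−1.50×1.20)
= 5.278 × (0.7480 − 0.1653) + 2.768 × 0.1653 = 3.533 mg/L.
DO = 10.4 − 3.533 = 6.867 mg/L.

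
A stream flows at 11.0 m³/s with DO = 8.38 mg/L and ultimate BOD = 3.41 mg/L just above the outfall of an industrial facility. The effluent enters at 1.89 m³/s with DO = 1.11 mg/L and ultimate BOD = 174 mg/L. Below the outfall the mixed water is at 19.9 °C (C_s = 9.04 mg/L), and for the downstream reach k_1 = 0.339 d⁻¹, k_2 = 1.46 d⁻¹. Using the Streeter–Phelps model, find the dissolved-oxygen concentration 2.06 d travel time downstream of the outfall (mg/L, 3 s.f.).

Mixed DO = (11.0×8.38 + 1.89×1.11)/(11.0+1.89) = 94.28/12.89 = 7.314 mg/L.
Mixed L₀ = (11.0×3.41 + 1.89×174)/(12.89) = 366.4/12.89 = 28.42 mg/L.
Initial deficit D₀ = C_s − DO₀ = 9.04 − 7.314 = 1.726 mg/L.
D(2.06) = [0.339×28.42/(1.46−0.339)](e^(−0.339×2.06) − e^(−1.46×2.06)) + 1.726 e^(−1.46×2.06)
= 8.595 × (0.4974 − 0.04941) + 1.726 × 0.04941 = 3.936 mg/L.
DO = 9.04 − 3.936 = 5.104 mg/L.

DO ≈ 5.10 mg/L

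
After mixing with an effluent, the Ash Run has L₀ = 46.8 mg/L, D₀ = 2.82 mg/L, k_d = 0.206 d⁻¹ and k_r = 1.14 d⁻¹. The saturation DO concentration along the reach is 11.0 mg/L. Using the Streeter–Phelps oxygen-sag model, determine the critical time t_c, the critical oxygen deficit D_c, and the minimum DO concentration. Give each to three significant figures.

t_c ≈ 1.49 d; D_c ≈ 6.22 mg/L; min DO ≈ 4.78 mg/L

At the critical point dD/dt = 0, so k_d L₀ e^(−k_d t) = k_r D. Substituting D(t) from the Streeter–Phelps equation and solving for t gives
t_c = ln[(k_r/k_d)(1 − D₀(k_r−k_d)/(k_d L₀))] / (k_r−k_d).
Here k_r−k_d = 0.9340 d⁻¹ and 1 − D₀(k_r−k_d)/(k_d L₀) = 1 − 2.82×0.9340/(0.206×46.8) = 0.7268, so
t_c = ln(5.534 × 0.7268) / 0.9340 = 1.392 / 0.9340 = 1.490 d.
L(t_c) = L₀ e^(−k_d t_c) = 46.8 × 0.7357 = 34.43 mg/L, and at the critical point k_r D_c = k_d L, so D_c = (0.206/1.14) × 34.43 = 6.221 mg/L.
Minimum DO = C_s − D_c = 11.0 − 6.221 = 4.779 mg/L.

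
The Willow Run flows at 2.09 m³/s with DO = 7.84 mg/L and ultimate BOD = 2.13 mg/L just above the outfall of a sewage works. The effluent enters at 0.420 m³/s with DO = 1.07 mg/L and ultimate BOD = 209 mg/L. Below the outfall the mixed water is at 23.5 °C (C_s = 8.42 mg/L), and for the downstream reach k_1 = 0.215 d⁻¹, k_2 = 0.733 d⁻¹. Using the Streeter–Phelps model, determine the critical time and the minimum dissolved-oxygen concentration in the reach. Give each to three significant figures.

Mixed DO = (2.09×7.84 + 0.420×1.07)/(2.09+0.420) = 16.84/2.510 = 6.707 mg/L.
Mixed L₀ = (2.09×2.13 + 0.420×209)/(2.510) = 92.23/2.510 = 36.75 mg/L.
Initial deficit D₀ = C_s − DO₀ = 8.42 − 6.707 = 1.713 mg/L.
t_c = (1/0.5180) ln[(0.733/0.215)(1 − 1.713×0.5180/(0.215×36.75))] = 1.931 × ln(3.026) = 2.138 d.
D_c = (0.215/0.733) × 36.75 × e^(−0.215×2.138) = 0.2933 × 36.75 × 0.6315 = 6.807 mg/L.
Minimum DO = 8.42 − 6.807 = 1.613 mg/L.

t_c ≈ 2.14 d; minimum DO ≈ 1.61 mg/L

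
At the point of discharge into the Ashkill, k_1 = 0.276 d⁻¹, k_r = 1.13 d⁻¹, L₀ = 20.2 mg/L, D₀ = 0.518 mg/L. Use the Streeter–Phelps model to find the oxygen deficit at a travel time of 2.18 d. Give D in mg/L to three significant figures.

k_1 L₀/(k_r−k_1) = 0.276×20.2/(1.13−0.276) = 5.575/0.8540 = 6.528 mg/L.
e^(−k_1 t) = e^(−0.276×2.180) = 0.5479; e^(−k_r t) = e^(−1.13×2.180) = 0.08514.
D = 6.528 × (0.5479 − 0.08514) + 0.518 × 0.08514 = 3.021 + 0.04411 = 3.065 mg/L.

D ≈ 3.07 mg/L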